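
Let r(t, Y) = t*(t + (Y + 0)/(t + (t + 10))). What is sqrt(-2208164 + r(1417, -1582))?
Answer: I*sqrt(45174079726)/474 ≈ 448.4*I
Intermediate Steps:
r(t, Y) = t*(t + Y/(10 + 2*t)) (r(t, Y) = t*(t + Y/(t + (10 + t))) = t*(t + Y/(10 + 2*t)))
sqrt(-2208164 + r(1417, -1582)) = sqrt(-2208164 + (1/2)*1417*(-1582 + 2*1417**2 + 10*1417)/(5 + 1417)) = sqrt(-2208164 + (1/2)*1417*(-1582 + 2*2007889 + 14170)/1422) = sqrt(-2208164 + (1/2)*1417*(1/1422)*(-1582 + 4015778 + 14170)) = sqrt(-2208164 + (1/2)*1417*(1/1422)*4028366) = sqrt(-2208164 + 2854097311/1422) = sqrt(-285911897/1422) = I*sqrt(45174079726)/474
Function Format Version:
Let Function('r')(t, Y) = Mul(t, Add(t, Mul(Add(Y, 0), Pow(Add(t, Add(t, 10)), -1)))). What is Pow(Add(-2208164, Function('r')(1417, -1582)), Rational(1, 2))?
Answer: Mul(Rational(1, 474), I, Pow(45174079726, Rational(1, 2))) ≈ Mul(448.40, I)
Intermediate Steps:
Function('r')(t, Y) = Mul(t, Add(t, Mul(Y, Pow(Add(10, Mul(2, t)), -1)))) (Function('r')(t, Y) = Mul(t, Add(t, Mul(Y, Pow(Add(t, Add(10, t)), -1)))) = Mul(t, Add(t, Mul(Y, Pow(Add(10, Mul(2, t)), -1)))))
Pow(Add(-2208164, Function('r')(1417, -1582)), Rational(1, 2)) = Pow(Add(-2208164, Mul(Rational(1, 2), 1417, Pow(Add(5, 1417), -1), Add(-1582, Mul(2, Pow(1417, 2)), Mul(10, 1417)))), Rational(1, 2)) = Pow(Add(-2208164, Mul(Rational(1, 2), 1417, Pow(1422, -1), Add(-1582, Mul(2, 2007889), 14170))), Rational(1, 2)) = Pow(Add(-2208164, Mul(Rational(1, 2), 1417, Rational(1, 1422), Add(-1582, 4015778, 14170))), Rational(1, 2)) = Pow(Add(-2208164, Mul(Rational(1, 2), 1417, Rational(1, 1422), 4028366)), Rational(1, 2)) = Pow(Add(-2208164, Rational(2854097311, 1422)), Rational(1, 2)) = Pow(Rational(-285911897, 1422), Rational(1, 2)) = Mul(Rational(1, 474), I, Pow(45174079726, Rational(1, 2)))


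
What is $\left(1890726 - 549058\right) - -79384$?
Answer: $1421052$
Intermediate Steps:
$\left(1890726 - 549058\right) - -79384 = 1341668 + 79384 = 1421052$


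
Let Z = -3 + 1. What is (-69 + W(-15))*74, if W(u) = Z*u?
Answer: -2886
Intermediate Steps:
Z = -2
W(u) = -2*u
(-69 + W(-15))*74 = (-69 - 2*(-15))*74 = (-69 + 30)*74 = -39*74 = -2886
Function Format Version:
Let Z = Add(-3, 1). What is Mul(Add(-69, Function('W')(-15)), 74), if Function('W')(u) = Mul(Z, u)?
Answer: -2886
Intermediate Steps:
Z = -2
Function('W')(u) = Mul(-2, u)
Mul(Add(-69, Function('W')(-15)), 74) = Mul(Add(-69, Mul(-2, -15)), 74) = Mul(Add(-69, 30), 74) = Mul(-39, 74) = -2886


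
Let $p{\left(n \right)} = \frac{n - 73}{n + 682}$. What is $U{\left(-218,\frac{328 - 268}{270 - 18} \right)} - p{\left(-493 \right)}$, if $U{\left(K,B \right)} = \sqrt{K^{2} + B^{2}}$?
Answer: $\frac{566}{189} + \frac{\sqrt{20958109}}{21} \approx 220.99$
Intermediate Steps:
$p{\left(n \right)} = \frac{-73 + n}{682 + n}$
$U{\left(K,B \right)} = \sqrt{B^{2} + K^{2}}$
$U{\left(-218,\frac{328 - 268}{270 - 18} \right)} - p{\left(-493 \right)} = \sqrt{\left(\frac{328 - 268}{270 - 18}\right)^{2} + \left(-218\right)^{2}} - \frac{-73 - 493}{682 - 493} = \sqrt{\left(\frac{60}{252}\right)^{2} + 47524} - \frac{1}{189} \left(-566\right) = \sqrt{\left(60 \cdot \frac{1}{252}\right)^{2} + 47524} - \frac{1}{189} \left(-566\right) = \sqrt{\left(\frac{5}{21}\right)^{2} + 47524} - - \frac{566}{189} = \sqrt{\frac{25}{441} + 47524} + \frac{566}{189} = \sqrt{\frac{20958109}{441}} + \frac{566}{189} = \frac{\sqrt{20958109}}{21} + \frac{566}{189} = \frac{566}{189} + \frac{\sqrt{20958109}}{21}$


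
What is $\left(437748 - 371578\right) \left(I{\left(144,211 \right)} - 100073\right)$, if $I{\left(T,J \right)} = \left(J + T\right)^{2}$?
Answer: $1717243840$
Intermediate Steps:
$\left(437748 - 371578\right) \left(I{\left(144,211 \right)} - 100073\right) = \left(437748 - 371578\right) \left(\left(211 + 144\right)^{2} - 100073\right) = 66170 \left(355^{2} - 100073\right) = 66170 \left(126025 - 100073\right) = 66170 \cdot 25952 = 1717243840$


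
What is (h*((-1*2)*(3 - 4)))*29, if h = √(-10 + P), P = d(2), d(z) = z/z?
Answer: 174*I ≈ 174.0*I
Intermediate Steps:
d(z) = 1
P = 1
h = 3*I (h = √(-10 + 1) = √(-9) = 3*I ≈ 3.0*I)
(h*((-1*2)*(3 - 4)))*29 = ((3*I)*((-1*2)*(3 - 4)))*29 = ((3*I)*(-2*(-1)))*29 = ((3*I)*2)*29 = (6*I)*29 = 174*I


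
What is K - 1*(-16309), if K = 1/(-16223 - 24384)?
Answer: 662259562/40607 ≈ 16309.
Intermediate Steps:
K = -1/40607 (K = 1/(-40607) = -1/40607 ≈ -2.4626e-5)
K - 1*(-16309) = -1/40607 - 1*(-16309) = -1/40607 + 16309 = 662259562/40607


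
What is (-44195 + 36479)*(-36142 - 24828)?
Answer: 470444520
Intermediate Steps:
(-44195 + 36479)*(-36142 - 24828) = -7716*(-60970) = 470444520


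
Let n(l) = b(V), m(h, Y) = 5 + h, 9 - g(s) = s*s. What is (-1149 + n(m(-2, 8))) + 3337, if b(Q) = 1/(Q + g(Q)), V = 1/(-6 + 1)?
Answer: 479197/219 ≈ 2188.1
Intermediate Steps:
g(s) = 9 - s² (g(s) = 9 - s*s = 9 - s²)
V = -⅕ (V = 1/(-5) = -⅕ ≈ -0.20000)
b(Q) = 1/(9 + Q - Q²) (b(Q) = 1/(Q + (9 - Q²)) = 1/(9 + Q - Q²))
n(l) = 25/219 (n(l) = 1/(9 - ⅕ - (-⅕)²) = 1/(9 - ⅕ - 1*1/25) = 1/(9 - ⅕ - 1/25) = 1/(219/25) = 25/219)
(-1149 + n(m(-2, 8))) + 3337 = (-1149 + 25/219) + 3337 = -251606/219 + 3337 = 479197/219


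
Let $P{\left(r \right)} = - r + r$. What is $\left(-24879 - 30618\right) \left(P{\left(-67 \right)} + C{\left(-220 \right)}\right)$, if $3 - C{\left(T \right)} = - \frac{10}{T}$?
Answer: $- \frac{3607305}{22} \approx -1.6397 \cdot 10^{5}$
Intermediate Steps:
$P{\left(r \right)} = 0$
$C{\left(T \right)} = 3 + \frac{10}{T}$ ($C{\left(T \right)} = 3 - - \frac{10}{T} = 3 + \frac{10}{T}$)
$\left(-24879 - 30618\right) \left(P{\left(-67 \right)} + C{\left(-220 \right)}\right) = \left(-24879 - 30618\right) \left(0 + \left(3 + \frac{10}{-220}\right)\right) = - 55497 \left(0 + \left(3 + 10 \left(- \frac{1}{220}\right)\right)\right) = - 55497 \left(0 + \left(3 - \frac{1}{22}\right)\right) = - 55497 \left(0 + \frac{65}{22}\right) = \left(-55497\right) \frac{65}{22} = - \frac{3607305}{22}$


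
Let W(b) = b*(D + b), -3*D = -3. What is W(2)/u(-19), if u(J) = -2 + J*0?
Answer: -3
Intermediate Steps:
D = 1 (D = -⅓*(-3) = 1)
W(b) = b*(1 + b)
u(J) = -2 (u(J) = -2 + 0 = -2)
W(2)/u(-19) = (2*(1 + 2))/(-2) = (2*3)*(-½) = 6*(-½) = -3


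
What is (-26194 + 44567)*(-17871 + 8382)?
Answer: -174341397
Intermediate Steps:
(-26194 + 44567)*(-17871 + 8382) = 18373*(-9489) = -174341397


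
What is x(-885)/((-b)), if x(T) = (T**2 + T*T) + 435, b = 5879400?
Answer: -104459/391960 ≈ -0.26650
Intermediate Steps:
x(T) = 435 + 2*T**2 (x(T) = (T**2 + T**2) + 435 = 2*T**2 + 435 = 435 + 2*T**2)
x(-885)/((-b)) = (435 + 2*(-885)**2)/((-1*5879400)) = (435 + 2*783225)/(-5879400) = (435 + 1566450)*(-1/5879400) = 1566885*(-1/5879400) = -104459/391960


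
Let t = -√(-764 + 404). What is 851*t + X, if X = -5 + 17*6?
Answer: 97 - 5106*I*√10 ≈ 97.0 - 16147.0*I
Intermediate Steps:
X = 97 (X = -5 + 102 = 97)
t = -6*I*√10 (t = -√(-360) = -6*I*√10 ≈ -18.974*I)
851*t + X = 851*(-6*I*√10) + 97 = -5106*I*√10 + 97 = 97 - 5106*I*√10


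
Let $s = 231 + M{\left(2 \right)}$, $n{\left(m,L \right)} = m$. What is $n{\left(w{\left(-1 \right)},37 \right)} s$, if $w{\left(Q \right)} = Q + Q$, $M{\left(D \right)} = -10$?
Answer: $-442$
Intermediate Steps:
$w{\left(Q \right)} = 2 Q$
$s = 221$ ($s = 231 - 10 = 221$)
$n{\left(w{\left(-1 \right)},37 \right)} s = 2 \left(-1\right) 221 = \left(-2\right) 221 = -442$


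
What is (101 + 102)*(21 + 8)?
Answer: 5887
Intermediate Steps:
(101 + 102)*(21 + 8) = 203*29 = 5887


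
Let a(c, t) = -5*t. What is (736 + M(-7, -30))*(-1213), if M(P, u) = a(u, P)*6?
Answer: -1147498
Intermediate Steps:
M(P, u) = -30*P (M(P, u) = -5*P*6 = -30*P)
(736 + M(-7, -30))*(-1213) = (736 - 30*(-7))*(-1213) = (736 + 210)*(-1213) = 946*(-1213) = -1147498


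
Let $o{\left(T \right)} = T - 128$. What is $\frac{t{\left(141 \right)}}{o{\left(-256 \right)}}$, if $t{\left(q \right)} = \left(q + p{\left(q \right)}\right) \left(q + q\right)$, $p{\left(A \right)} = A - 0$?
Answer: $- \frac{6627}{32} \approx -207.09$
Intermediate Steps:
$p{\left(A \right)} = A$ ($p{\left(A \right)} = A + 0 = A$)
$t{\left(q \right)} = 4 q^{2}$ ($t{\left(q \right)} = \left(q + q\right) \left(q + q\right) = 2 q 2 q = 4 q^{2}$)
$o{\left(T \right)} = -128 + T$
$\frac{t{\left(141 \right)}}{o{\left(-256 \right)}} = \frac{4 \cdot 141^{2}}{-128 - 256} = \frac{4 \cdot 19881}{-384} = 79524 \left(- \frac{1}{384}\right) = - \frac{6627}{32}$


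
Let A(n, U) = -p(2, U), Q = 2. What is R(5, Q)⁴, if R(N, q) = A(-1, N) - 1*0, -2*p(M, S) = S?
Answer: 625/16 ≈ 39.063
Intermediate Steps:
p(M, S) = -S/2
A(n, U) = U/2 (A(n, U) = -(-1)*U/2 = U/2)
R(N, q) = N/2 (R(N, q) = N/2 - 1*0 = N/2 + 0 = N/2)
R(5, Q)⁴ = ((½)*5)⁴ = (5/2)⁴ = 625/16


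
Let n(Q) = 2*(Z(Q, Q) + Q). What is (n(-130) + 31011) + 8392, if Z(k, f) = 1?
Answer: 39145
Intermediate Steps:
n(Q) = 2 + 2*Q (n(Q) = 2*(1 + Q) = 2 + 2*Q)
(n(-130) + 31011) + 8392 = ((2 + 2*(-130)) + 31011) + 8392 = ((2 - 260) + 31011) + 8392 = (-258 + 31011) + 8392 = 30753 + 8392 = 39145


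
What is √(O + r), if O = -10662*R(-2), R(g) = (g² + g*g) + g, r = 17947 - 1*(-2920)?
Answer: I*√43105 ≈ 207.62*I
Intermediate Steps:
r = 20867 (r = 17947 + 2920 = 20867)
R(g) = g + 2*g² (R(g) = (g² + g²) + g = 2*g² + g = g + 2*g²)
O = -63972 (O = -(-21324)*(1 + 2*(-2)) = -(-21324)*(1 - 4) = -(-21324)*(-3) = -10662*6 = -63972)
√(O + r) = √(-63972 + 20867) = √(-43105) = I*√43105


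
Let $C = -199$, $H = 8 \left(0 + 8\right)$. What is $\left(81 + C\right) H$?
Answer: $-7552$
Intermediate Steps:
$H = 64$ ($H = 8 \cdot 8 = 64$)
$\left(81 + C\right) H = \left(81 - 199\right) 64 = \left(-118\right) 64 = -7552$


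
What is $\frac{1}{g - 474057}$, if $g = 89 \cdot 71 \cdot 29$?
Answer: $- \frac{1}{290806} \approx -3.4387 \cdot 10^{-6}$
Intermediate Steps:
$g = 183251$ ($g = 6319 \cdot 29 = 183251$)
$\frac{1}{g - 474057} = \frac{1}{183251 - 474057} = \frac{1}{-290806} = - \frac{1}{290806}$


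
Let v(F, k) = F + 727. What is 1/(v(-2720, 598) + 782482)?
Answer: 1/780489 ≈ 1.2812e-6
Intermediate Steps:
v(F, k) = 727 + F
1/(v(-2720, 598) + 782482) = 1/((727 - 2720) + 782482) = 1/(-1993 + 782482) = 1/780489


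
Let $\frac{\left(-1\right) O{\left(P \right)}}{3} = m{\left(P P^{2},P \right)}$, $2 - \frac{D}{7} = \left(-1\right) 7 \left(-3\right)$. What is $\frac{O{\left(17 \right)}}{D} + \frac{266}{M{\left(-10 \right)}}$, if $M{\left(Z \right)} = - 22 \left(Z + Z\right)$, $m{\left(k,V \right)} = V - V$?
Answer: $\frac{133}{220} \approx 0.60455$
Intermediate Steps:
$D = -133$ ($D = 14 - 7 \left(-1\right) 7 \left(-3\right) = 14 - 7 \left(\left(-7\right) \left(-3\right)\right) = 14 - 147 = -133$)
$m{\left(k,V \right)} = 0$
$O{\left(P \right)} = 0$ ($O{\left(P \right)} = \left(-3\right) 0 = 0$)
$M{\left(Z \right)} = - 44 Z$ ($M{\left(Z \right)} = - 22 \cdot 2 Z = - 44 Z$)
$\frac{O{\left(17 \right)}}{D} + \frac{266}{M{\left(-10 \right)}} = \frac{0}{-133} + \frac{266}{\left(-44\right) \left(-10\right)} = 0 \left(- \frac{1}{133}\right) + \frac{266}{440} = 0 + 266 \cdot \frac{1}{440} = 0 + \frac{133}{220} = \frac{133}{220}$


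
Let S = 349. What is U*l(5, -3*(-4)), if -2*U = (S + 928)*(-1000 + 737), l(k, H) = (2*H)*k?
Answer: 20151060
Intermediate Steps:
l(k, H) = 2*H*k
U = 335851/2 (U = -(349 + 928)*(-1000 + 737)/2 = -1277*(-263)/2 = -½*(-335851) = 335851/2 ≈ 1.6793e+5)
U*l(5, -3*(-4)) = 335851*(2*(-3*(-4))*5)/2 = 335851*(2*12*5)/2 = (335851/2)*120 = 20151060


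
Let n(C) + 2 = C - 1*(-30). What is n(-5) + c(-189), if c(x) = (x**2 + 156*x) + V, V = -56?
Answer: 6204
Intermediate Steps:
c(x) = -56 + x**2 + 156*x (c(x) = (x**2 + 156*x) - 56 = -56 + x**2 + 156*x)
n(C) = 28 + C (n(C) = -2 + (C - 1*(-30)) = -2 + (C + 30) = -2 + (30 + C) = 28 + C)
n(-5) + c(-189) = (28 - 5) + (-56 + (-189)**2 + 156*(-189)) = 23 + (-56 + 35721 - 29484) = 23 + 6181 = 6204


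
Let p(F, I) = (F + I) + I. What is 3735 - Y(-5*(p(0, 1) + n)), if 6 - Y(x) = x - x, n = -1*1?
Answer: 3729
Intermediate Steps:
n = -1
p(F, I) = F + 2*I
Y(x) = 6 (Y(x) = 6 - (x - x) = 6 - 1*0 = 6 + 0 = 6)
3735 - Y(-5*(p(0, 1) + n)) = 3735 - 1*6 = 3735 - 6 = 3729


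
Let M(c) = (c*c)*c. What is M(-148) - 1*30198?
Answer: -3271990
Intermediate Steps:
M(c) = c³ (M(c) = c²*c = c³)
M(-148) - 1*30198 = (-148)³ - 1*30198 = -3241792 - 30198 = -3271990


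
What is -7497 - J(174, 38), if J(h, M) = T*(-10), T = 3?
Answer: -7467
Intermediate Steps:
J(h, M) = -30 (J(h, M) = 3*(-10) = -30)
-7497 - J(174, 38) = -7497 - 1*(-30) = -7497 + 30 = -7467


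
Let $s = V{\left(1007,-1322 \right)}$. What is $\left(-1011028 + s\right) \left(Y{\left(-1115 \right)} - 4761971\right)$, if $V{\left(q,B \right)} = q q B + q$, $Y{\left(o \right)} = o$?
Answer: $6390074247757714$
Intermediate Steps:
$V{\left(q,B \right)} = q + B q^{2}$ ($V{\left(q,B \right)} = q^{2} B + q = B q^{2} + q = q + B q^{2}$)
$s = -1340571771$ ($s = 1007 \left(1 - 1331254\right) = 1007 \left(-1331253\right) = -1340571771$)
$\left(-1011028 + s\right) \left(Y{\left(-1115 \right)} - 4761971\right) = \left(-1011028 - 1340571771\right) \left(-1115 - 4761971\right) = \left(-1341582799\right) \left(-4763086\right) = 6390074247757714$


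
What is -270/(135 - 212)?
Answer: 270/77 ≈ 3.5065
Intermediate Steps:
-270/(135 - 212) = -270/(-77) = -1/77*(-270) = 270/77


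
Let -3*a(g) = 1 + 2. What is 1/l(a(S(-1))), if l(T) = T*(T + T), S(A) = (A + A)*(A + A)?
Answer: 1/2 ≈ 0.50000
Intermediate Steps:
S(A) = 4*A**2 (S(A) = (2*A)*(2*A) = 4*A**2)
a(g) = -1 (a(g) = -(1 + 2)/3 = -1/3*3 = -1)
l(T) = 2*T**2 (l(T) = T*(2*T) = 2*T**2)
1/l(a(S(-1))) = 1/(2*(-1)**2) = 1/(2*1) = 1/2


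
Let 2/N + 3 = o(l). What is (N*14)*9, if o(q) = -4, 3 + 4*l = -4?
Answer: -36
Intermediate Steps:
l = -7/4 (l = -¾ + (¼)*(-4) = -¾ - 1 = -7/4 ≈ -1.7500)
N = -2/7 (N = 2/(-3 - 4) = 2/(-7) = 2*(-⅐) = -2/7 ≈ -0.28571)
(N*14)*9 = -2/7*14*9 = -4*9 = -36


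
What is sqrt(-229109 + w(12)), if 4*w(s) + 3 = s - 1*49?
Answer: I*sqrt(229119) ≈ 478.66*I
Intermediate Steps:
w(s) = -13 + s/4 (w(s) = -3/4 + (s - 1*49)/4 = -3/4 + (s - 49)/4 = -3/4 + (-49 + s)/4 = -3/4 + (-49/4 + s/4) = -13 + s/4)
sqrt(-229109 + w(12)) = sqrt(-229109 + (-13 + (1/4)*12)) = sqrt(-229109 + (-13 + 3)) = sqrt(-229109 - 10) = sqrt(-229119) = I*sqrt(229119)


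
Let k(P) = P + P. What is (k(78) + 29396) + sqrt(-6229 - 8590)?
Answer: 29552 + I*sqrt(14819) ≈ 29552.0 + 121.73*I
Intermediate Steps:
k(P) = 2*P
(k(78) + 29396) + sqrt(-6229 - 8590) = (2*78 + 29396) + sqrt(-6229 - 8590) = (156 + 29396) + sqrt(-14819) = 29552 + I*sqrt(14819)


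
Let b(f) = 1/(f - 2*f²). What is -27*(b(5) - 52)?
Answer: 7023/5 ≈ 1404.6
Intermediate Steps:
-27*(b(5) - 52) = -27*(-1/(5*(-1 + 2*5)) - 52) = -27*(-1*⅕/(-1 + 10) - 52) = -27*(-1*⅕/9 - 52) = -27*(-1*⅕*⅑ - 52) = -27*(-1/45 - 52) = -27*(-2341/45) = 7023/5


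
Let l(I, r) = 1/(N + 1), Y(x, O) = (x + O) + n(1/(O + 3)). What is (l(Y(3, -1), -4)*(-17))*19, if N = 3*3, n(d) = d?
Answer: -323/10 ≈ -32.300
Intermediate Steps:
N = 9
Y(x, O) = O + x + 1/(3 + O) (Y(x, O) = (x + O) + 1/(O + 3) = (O + x) + 1/(3 + O) = O + x + 1/(3 + O))
l(I, r) = ⅒ (l(I, r) = 1/(9 + 1) = 1/10 = ⅒)
(l(Y(3, -1), -4)*(-17))*19 = ((⅒)*(-17))*19 = -17/10*19 = -323/10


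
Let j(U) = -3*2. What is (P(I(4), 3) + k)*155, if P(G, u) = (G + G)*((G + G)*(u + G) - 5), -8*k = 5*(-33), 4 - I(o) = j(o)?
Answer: 6349575/8 ≈ 7.9370e+5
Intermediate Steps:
j(U) = -6
I(o) = 10 (I(o) = 4 - 1*(-6) = 4 + 6 = 10)
k = 165/8 (k = -5*(-33)/8 = -⅛*(-165) = 165/8 ≈ 20.625)
P(G, u) = 2*G*(-5 + 2*G*(G + u)) (P(G, u) = (2*G)*((2*G)*(G + u) - 5) = (2*G)*(2*G*(G + u) - 5) = (2*G)*(-5 + 2*G*(G + u)) = 2*G*(-5 + 2*G*(G + u)))
(P(I(4), 3) + k)*155 = (2*10*(-5 + 2*10² + 2*10*3) + 165/8)*155 = (2*10*(-5 + 2*100 + 60) + 165/8)*155 = (2*10*(-5 + 200 + 60) + 165/8)*155 = (2*10*255 + 165/8)*155 = (5100 + 165/8)*155 = (40965/8)*155 = 6349575/8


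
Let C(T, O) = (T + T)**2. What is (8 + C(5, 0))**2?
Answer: 11664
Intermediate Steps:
C(T, O) = 4*T**2 (C(T, O) = (2*T)**2 = 4*T**2)
(8 + C(5, 0))**2 = (8 + 4*5**2)**2 = (8 + 4*25)**2 = (8 + 100)**2 = 108**2 = 11664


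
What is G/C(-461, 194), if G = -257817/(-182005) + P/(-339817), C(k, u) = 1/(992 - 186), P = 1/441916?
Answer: 15602759850490364357/13665897239275430 ≈ 1141.7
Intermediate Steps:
P = 1/441916 ≈ 2.2629e-6
C(k, u) = 1/806
G = 38716525683598919/27331794478550860 (G = -257817/(-182005) + (1/441916)/(-339817) = -257817*(-1/182005) + (1/441916)*(-1/339817) = 257817/182005 - 1/150170569372 = 38716525683598919/27331794478550860 ≈ 1.4165)
G/C(-461, 194) = 38716525683598919/(27331794478550860*(1/806)) = (38716525683598919/27331794478550860)*806 = 15602759850490364357/13665897239275430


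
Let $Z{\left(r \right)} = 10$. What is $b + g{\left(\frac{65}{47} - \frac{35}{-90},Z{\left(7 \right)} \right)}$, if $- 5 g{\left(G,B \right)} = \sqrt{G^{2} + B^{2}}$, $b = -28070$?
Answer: $-28070 - \frac{\sqrt{73818601}}{4230} \approx -28072.0$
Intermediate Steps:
$g{\left(G,B \right)} = - \frac{\sqrt{B^{2} + G^{2}}}{5}$ ($g{\left(G,B \right)} = - \frac{\sqrt{G^{2} + B^{2}}}{5} = - \frac{\sqrt{B^{2} + G^{2}}}{5}$)
$b + g{\left(\frac{65}{47} - \frac{35}{-90},Z{\left(7 \right)} \right)} = -28070 - \frac{\sqrt{10^{2} + \left(\frac{65}{47} - \frac{35}{-90}\right)^{2}}}{5} = -28070 - \frac{\sqrt{100 + \left(65 \cdot \frac{1}{47} - - \frac{7}{18}\right)^{2}}}{5} = -28070 - \frac{\sqrt{100 + \left(\frac{65}{47} + \frac{7}{18}\right)^{2}}}{5} = -28070 - \frac{\sqrt{100 + \left(\frac{1499}{846}\right)^{2}}}{5} = -28070 - \frac{\sqrt{100 + \frac{2247001}{715716}}}{5} = -28070 - \frac{\sqrt{\frac{73818601}{715716}}}{5} = -28070 - \frac{\frac{1}{846} \sqrt{73818601}}{5} = -28070 - \frac{\sqrt{73818601}}{4230}$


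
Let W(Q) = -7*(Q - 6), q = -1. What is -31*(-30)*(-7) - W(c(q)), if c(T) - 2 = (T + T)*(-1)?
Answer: -6524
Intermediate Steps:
c(T) = 2 - 2*T (c(T) = 2 + (T + T)*(-1) = 2 + (2*T)*(-1) = 2 - 2*T)
W(Q) = 42 - 7*Q (W(Q) = -7*(-6 + Q) = 42 - 7*Q)
-31*(-30)*(-7) - W(c(q)) = -31*(-30)*(-7) - (42 - 7*(2 - 2*(-1))) = 930*(-7) - (42 - 7*(2 + 2)) = -6510 - (42 - 7*4) = -6510 - (42 - 28) = -6510 - 1*14 = -6510 - 14 = -6524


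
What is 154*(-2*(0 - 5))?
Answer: 1540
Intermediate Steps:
154*(-2*(0 - 5)) = 154*(-2*(-5)) = 154*10 = 1540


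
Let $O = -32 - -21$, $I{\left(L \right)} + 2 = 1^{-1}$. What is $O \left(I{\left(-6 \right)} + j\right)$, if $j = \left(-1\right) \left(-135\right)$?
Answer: $-1474$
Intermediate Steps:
$I{\left(L \right)} = -1$ ($I{\left(L \right)} = -2 + 1^{-1} = -2 + 1 = -1$)
$O = -11$ ($O = -32 + 21 = -11$)
$j = 135$
$O \left(I{\left(-6 \right)} + j\right) = - 11 \left(-1 + 135\right) = \left(-11\right) 134 = -1474$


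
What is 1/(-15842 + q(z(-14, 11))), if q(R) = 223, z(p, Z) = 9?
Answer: -1/15619 ≈ -6.4025e-5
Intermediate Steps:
1/(-15842 + q(z(-14, 11))) = 1/(-15842 + 223) = 1/(-15619) = -1/15619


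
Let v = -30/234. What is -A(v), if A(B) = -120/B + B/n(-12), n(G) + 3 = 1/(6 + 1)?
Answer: -146023/156 ≈ -936.04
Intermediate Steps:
v = -5/39 (v = -30*1/234 = -5/39 ≈ -0.12821)
n(G) = -20/7 (n(G) = -3 + 1/(6 + 1) = -3 + 1/7 = -3 + ⅐ = -20/7)
A(B) = -120/B - 7*B/20 (A(B) = -120/B + B/(-20/7) = -120/B + B*(-7/20) = -120/B - 7*B/20)
-A(v) = -(-120/(-5/39) - 7/20*(-5/39)) = -(-120*(-39/5) + 7/156) = -(936 + 7/156) = -1*146023/156 = -146023/156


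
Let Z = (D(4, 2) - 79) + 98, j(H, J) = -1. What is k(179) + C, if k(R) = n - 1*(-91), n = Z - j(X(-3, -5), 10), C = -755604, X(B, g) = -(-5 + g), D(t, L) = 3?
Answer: -755490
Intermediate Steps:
X(B, g) = 5 - g
Z = 22 (Z = (3 - 79) + 98 = -76 + 98 = 22)
n = 23 (n = 22 - 1*(-1) = 22 + 1 = 23)
k(R) = 114 (k(R) = 23 - 1*(-91) = 23 + 91 = 114)
k(179) + C = 114 - 755604 = -755490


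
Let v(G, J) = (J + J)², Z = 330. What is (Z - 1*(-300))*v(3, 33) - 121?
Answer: 2744159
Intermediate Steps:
v(G, J) = 4*J² (v(G, J) = (2*J)² = 4*J²)
(Z - 1*(-300))*v(3, 33) - 121 = (330 - 1*(-300))*(4*33²) - 121 = (330 + 300)*(4*1089) - 121 = 630*4356 - 121 = 2744280 - 121 = 2744159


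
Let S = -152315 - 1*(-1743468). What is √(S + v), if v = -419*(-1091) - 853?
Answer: √2047429 ≈ 1430.9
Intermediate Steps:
S = 1591153 (S = -152315 + 1743468 = 1591153)
v = 456276 (v = 457129 - 853 = 456276)
√(S + v) = √(1591153 + 456276) = √2047429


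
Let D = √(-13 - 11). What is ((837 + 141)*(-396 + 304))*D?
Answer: -179952*I*√6 ≈ -4.4079e+5*I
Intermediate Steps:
D = 2*I*√6 (D = √(-24) = 2*I*√6 ≈ 4.899*I)
((837 + 141)*(-396 + 304))*D = ((837 + 141)*(-396 + 304))*(2*I*√6) = (978*(-92))*(2*I*√6) = -179952*I*√6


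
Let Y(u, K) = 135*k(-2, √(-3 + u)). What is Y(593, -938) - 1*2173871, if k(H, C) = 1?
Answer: -2173736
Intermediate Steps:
Y(u, K) = 135 (Y(u, K) = 135*1 = 135)
Y(593, -938) - 1*2173871 = 135 - 1*2173871 = 135 - 2173871 = -2173736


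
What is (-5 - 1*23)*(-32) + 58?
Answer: 954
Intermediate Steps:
(-5 - 1*23)*(-32) + 58 = (-5 - 23)*(-32) + 58 = -28*(-32) + 58 = 896 + 58 = 954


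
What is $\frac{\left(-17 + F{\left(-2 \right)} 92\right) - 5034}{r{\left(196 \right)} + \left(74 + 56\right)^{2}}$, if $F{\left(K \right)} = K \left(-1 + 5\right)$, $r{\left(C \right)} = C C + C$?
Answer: $- \frac{643}{6168} \approx -0.10425$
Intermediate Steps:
$r{\left(C \right)} = C + C^{2}$ ($r{\left(C \right)} = C^{2} + C = C + C^{2}$)
$F{\left(K \right)} = 4 K$ ($F{\left(K \right)} = K 4 = 4 K$)
$\frac{\left(-17 + F{\left(-2 \right)} 92\right) - 5034}{r{\left(196 \right)} + \left(74 + 56\right)^{2}} = \frac{\left(-17 + 4 \left(-2\right) 92\right) - 5034}{196 \left(1 + 196\right) + \left(74 + 56\right)^{2}} = \frac{\left(-17 - 736\right) - 5034}{196 \cdot 197 + 130^{2}} = \frac{\left(-17 - 736\right) - 5034}{38612 + 16900} = \frac{-753 - 5034}{55512} = \left(-5787\right) \frac{1}{55512} = - \frac{643}{6168}$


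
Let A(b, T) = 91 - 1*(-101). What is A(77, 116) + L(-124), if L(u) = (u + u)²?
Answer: 61696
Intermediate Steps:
A(b, T) = 192 (A(b, T) = 91 + 101 = 192)
L(u) = 4*u² (L(u) = (2*u)² = 4*u²)
A(77, 116) + L(-124) = 192 + 4*(-124)² = 192 + 4*15376 = 192 + 61504 = 61696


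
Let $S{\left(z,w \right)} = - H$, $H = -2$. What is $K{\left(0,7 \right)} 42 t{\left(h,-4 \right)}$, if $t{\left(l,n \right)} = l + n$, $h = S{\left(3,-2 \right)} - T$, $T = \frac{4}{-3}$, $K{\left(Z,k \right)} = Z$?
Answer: $0$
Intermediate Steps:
$S{\left(z,w \right)} = 2$ ($S{\left(z,w \right)} = \left(-1\right) \left(-2\right) = 2$)
$T = - \frac{4}{3}$ ($T = 4 \left(- \frac{1}{3}\right) = - \frac{4}{3} \approx -1.3333$)
$h = \frac{10}{3}$ ($h = 2 - - \frac{4}{3} = 2 + \frac{4}{3} = \frac{10}{3} \approx 3.3333$)
$K{\left(0,7 \right)} 42 t{\left(h,-4 \right)} = 0 \cdot 42 \left(\frac{10}{3} - 4\right) = 0 \left(- \frac{2}{3}\right) = 0$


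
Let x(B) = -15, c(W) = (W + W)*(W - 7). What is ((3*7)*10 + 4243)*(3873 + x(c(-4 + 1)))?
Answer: 17179674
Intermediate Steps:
c(W) = 2*W*(-7 + W) (c(W) = (2*W)*(-7 + W) = 2*W*(-7 + W))
((3*7)*10 + 4243)*(3873 + x(c(-4 + 1))) = ((3*7)*10 + 4243)*(3873 - 15) = (21*10 + 4243)*3858 = (210 + 4243)*3858 = 4453*3858 = 17179674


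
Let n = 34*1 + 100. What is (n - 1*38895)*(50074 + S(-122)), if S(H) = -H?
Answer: -1945647156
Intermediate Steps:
n = 134 (n = 34 + 100 = 134)
(n - 1*38895)*(50074 + S(-122)) = (134 - 1*38895)*(50074 - 1*(-122)) = (134 - 38895)*(50074 + 122) = -38761*50196 = -1945647156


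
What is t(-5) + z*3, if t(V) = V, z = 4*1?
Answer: 7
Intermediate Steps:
z = 4
t(-5) + z*3 = -5 + 4*3 = -5 + 12 = 7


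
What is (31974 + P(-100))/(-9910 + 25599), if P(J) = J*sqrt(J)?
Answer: 31974/15689 - 1000*I/15689 ≈ 2.038 - 0.063739*I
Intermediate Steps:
P(J) = J**(3/2)
(31974 + P(-100))/(-9910 + 25599) = (31974 + (-100)**(3/2))/(-9910 + 25599) = (31974 - 1000*I)/15689 = (31974 - 1000*I)*(1/15689) = 31974/15689 - 1000*I/15689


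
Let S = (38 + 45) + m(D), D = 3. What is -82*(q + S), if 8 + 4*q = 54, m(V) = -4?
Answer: -7421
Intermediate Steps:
S = 79 (S = (38 + 45) - 4 = 83 - 4 = 79)
q = 23/2 (q = -2 + (1/4)*54 = -2 + 27/2 = 23/2 ≈ 11.500)
-82*(q + S) = -82*(23/2 + 79) = -82*181/2 = -7421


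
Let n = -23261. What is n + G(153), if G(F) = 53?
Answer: -23208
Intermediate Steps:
n + G(153) = -23261 + 53 = -23208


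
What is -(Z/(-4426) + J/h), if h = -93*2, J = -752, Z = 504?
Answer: -808652/205809 ≈ -3.9291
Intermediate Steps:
h = -186
-(Z/(-4426) + J/h) = -(504/(-4426) - 752/(-186)) = -(504*(-1/4426) - 752*(-1/186)) = -(-252/2213 + 376/93) = -1*808652/205809 = -808652/205809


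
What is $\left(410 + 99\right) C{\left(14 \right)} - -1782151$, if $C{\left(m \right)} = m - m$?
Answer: $1782151$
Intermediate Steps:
$C{\left(m \right)} = 0$
$\left(410 + 99\right) C{\left(14 \right)} - -1782151 = \left(410 + 99\right) 0 - -1782151 = 509 \cdot 0 + 1782151 = 0 + 1782151 = 1782151$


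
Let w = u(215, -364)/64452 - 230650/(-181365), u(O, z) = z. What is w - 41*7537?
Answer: -60203150761862/194822283 ≈ -3.0902e+5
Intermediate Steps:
w = 246663949/194822283 (w = -364/64452 - 230650/(-181365) = -364*1/64452 - 230650*(-1/181365) = -91/16113 + 46130/36273 = 246663949/194822283 ≈ 1.2661)
w - 41*7537 = 246663949/194822283 - 41*7537 = 246663949/194822283 - 1*309017 = 246663949/194822283 - 309017 = -60203150761862/194822283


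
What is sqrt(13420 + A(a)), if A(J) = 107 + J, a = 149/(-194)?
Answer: sqrt(509073266)/194 ≈ 116.30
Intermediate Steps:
a = -149/194 (a = 149*(-1/194) = -149/194 ≈ -0.76804)
sqrt(13420 + A(a)) = sqrt(13420 + (107 - 149/194)) = sqrt(13420 + 20609/194) = sqrt(2624089/194) = sqrt(509073266)/194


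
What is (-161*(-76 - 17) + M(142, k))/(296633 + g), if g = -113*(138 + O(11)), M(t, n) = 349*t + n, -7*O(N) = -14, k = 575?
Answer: 65106/280813 ≈ 0.23185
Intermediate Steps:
O(N) = 2 (O(N) = -⅐*(-14) = 2)
M(t, n) = n + 349*t
g = -15820 (g = -113*(138 + 2) = -113*140 = -15820)
(-161*(-76 - 17) + M(142, k))/(296633 + g) = (-161*(-76 - 17) + (575 + 349*142))/(296633 - 15820) = (-161*(-93) + (575 + 49558))/280813 = (14973 + 50133)*(1/280813) = 65106*(1/280813) = 65106/280813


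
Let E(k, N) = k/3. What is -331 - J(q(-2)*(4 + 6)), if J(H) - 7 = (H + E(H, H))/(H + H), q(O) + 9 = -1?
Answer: -1016/3 ≈ -338.67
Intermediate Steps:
q(O) = -10 (q(O) = -9 - 1 = -10)
E(k, N) = k/3 (E(k, N) = k*(⅓) = k/3)
J(H) = 23/3 (J(H) = 7 + (H + H/3)/(H + H) = 7 + (4*H/3)/((2*H)) = 7 + (4*H/3)*(1/(2*H)) = 7 + ⅔ = 23/3)
-331 - J(q(-2)*(4 + 6)) = -331 - 1*23/3 = -331 - 23/3 = -1016/3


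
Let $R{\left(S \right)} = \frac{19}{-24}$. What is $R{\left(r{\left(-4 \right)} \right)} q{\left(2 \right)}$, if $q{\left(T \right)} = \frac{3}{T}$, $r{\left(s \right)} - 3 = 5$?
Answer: $- \frac{19}{16} \approx -1.1875$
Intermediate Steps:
$r{\left(s \right)} = 8$ ($r{\left(s \right)} = 3 + 5 = 8$)
$R{\left(S \right)} = - \frac{19}{24}$ ($R{\left(S \right)} = 19 \left(- \frac{1}{24}\right) = - \frac{19}{24}$)
$R{\left(r{\left(-4 \right)} \right)} q{\left(2 \right)} = - \frac{19 \cdot \frac{3}{2}}{24} = - \frac{19 \cdot 3 \cdot \frac{1}{2}}{24} = \left(- \frac{19}{24}\right) \frac{3}{2} = - \frac{19}{16}$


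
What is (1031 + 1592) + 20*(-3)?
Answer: 2563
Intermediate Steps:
(1031 + 1592) + 20*(-3) = 2623 - 60 = 2563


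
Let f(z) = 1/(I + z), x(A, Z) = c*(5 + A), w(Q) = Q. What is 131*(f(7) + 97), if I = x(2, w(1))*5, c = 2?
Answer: 978570/77 ≈ 12709.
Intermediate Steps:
x(A, Z) = 10 + 2*A (x(A, Z) = 2*(5 + A) = 10 + 2*A)
I = 70 (I = (10 + 2*2)*5 = (10 + 4)*5 = 14*5 = 70)
f(z) = 1/(70 + z)
131*(f(7) + 97) = 131*(1/(70 + 7) + 97) = 131*(1/77 + 97) = 131*(7470/77) = 978570/77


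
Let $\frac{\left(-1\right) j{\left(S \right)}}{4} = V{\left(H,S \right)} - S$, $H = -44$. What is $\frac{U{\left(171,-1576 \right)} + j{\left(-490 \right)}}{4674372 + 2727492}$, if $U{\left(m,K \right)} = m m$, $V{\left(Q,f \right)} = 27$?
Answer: $\frac{27173}{7401864} \approx 0.0036711$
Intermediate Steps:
$j{\left(S \right)} = -108 + 4 S$ ($j{\left(S \right)} = - 4 \left(27 - S\right) = -108 + 4 S$)
$U{\left(m,K \right)} = m^{2}$
$\frac{U{\left(171,-1576 \right)} + j{\left(-490 \right)}}{4674372 + 2727492} = \frac{171^{2} + \left(-108 + 4 \left(-490\right)\right)}{4674372 + 2727492} = \frac{29241 - 2068}{7401864} = \left(29241 - 2068\right) \frac{1}{7401864} = 27173 \cdot \frac{1}{7401864} = \frac{27173}{7401864}$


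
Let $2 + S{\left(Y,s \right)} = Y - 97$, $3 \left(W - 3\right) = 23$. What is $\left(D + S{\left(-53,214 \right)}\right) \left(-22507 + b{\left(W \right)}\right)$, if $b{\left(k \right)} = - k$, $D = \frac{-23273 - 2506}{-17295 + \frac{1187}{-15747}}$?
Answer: $\frac{2769036785238023}{817036656} \approx 3.3891 \cdot 10^{6}$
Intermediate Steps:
$W = \frac{32}{3}$ ($W = 3 + \frac{1}{3} \cdot 23 = 3 + \frac{23}{3} = \frac{32}{3} \approx 10.667$)
$S{\left(Y,s \right)} = -99 + Y$ ($S{\left(Y,s \right)} = -2 + \left(Y - 97\right) = -2 + \left(-97 + Y\right) = -99 + Y$)
$D = \frac{405941913}{272345552}$ ($D = - \frac{25779}{-17295 + 1187 \left(- \frac{1}{15747}\right)} = - \frac{25779}{-17295 - \frac{1187}{15747}} = - \frac{25779}{- \frac{272345552}{15747}} = \left(-25779\right) \left(- \frac{15747}{272345552}\right) = \frac{405941913}{272345552} \approx 1.4905$)
$\left(D + S{\left(-53,214 \right)}\right) \left(-22507 + b{\left(W \right)}\right) = \left(\frac{405941913}{272345552} - 152\right) \left(-22507 - \frac{32}{3}\right) = \left(- \frac{40990581991}{272345552}\right) \left(- \frac{67553}{3}\right) = \frac{2769036785238023}{817036656}$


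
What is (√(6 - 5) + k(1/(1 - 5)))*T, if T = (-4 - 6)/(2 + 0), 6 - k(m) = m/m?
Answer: -30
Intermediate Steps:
k(m) = 5 (k(m) = 6 - m/m = 6 - 1*1 = 6 - 1 = 5)
T = -5 (T = -10/2 = -10*½ = -5)
(√(6 - 5) + k(1/(1 - 5)))*T = (√(6 - 5) + 5)*(-5) = (√1 + 5)*(-5) = (1 + 5)*(-5) = 6*(-5) = -30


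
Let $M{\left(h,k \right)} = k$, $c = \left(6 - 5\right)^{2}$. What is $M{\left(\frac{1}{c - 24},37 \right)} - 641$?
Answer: $-604$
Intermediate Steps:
$c = 1$ ($c = 1^{2} = 1$)
$M{\left(\frac{1}{c - 24},37 \right)} - 641 = 37 - 641 = -604$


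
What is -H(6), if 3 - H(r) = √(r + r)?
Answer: -3 + 2*√3 ≈ 0.46410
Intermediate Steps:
H(r) = 3 - √2*√r (H(r) = 3 - √(r + r) = 3 - √(2*r) = 3 - √2*√r)
-H(6) = -(3 - √2*√6) = -(3 - 2*√3) = -3 + 2*√3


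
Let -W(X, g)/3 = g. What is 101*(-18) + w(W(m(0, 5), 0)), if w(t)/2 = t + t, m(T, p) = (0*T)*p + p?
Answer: -1818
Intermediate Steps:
m(T, p) = p (m(T, p) = 0*p + p = 0 + p = p)
W(X, g) = -3*g
w(t) = 4*t (w(t) = 2*(t + t) = 2*(2*t) = 4*t)
101*(-18) + w(W(m(0, 5), 0)) = 101*(-18) + 4*(-3*0) = -1818 + 4*0 = -1818 + 0 = -1818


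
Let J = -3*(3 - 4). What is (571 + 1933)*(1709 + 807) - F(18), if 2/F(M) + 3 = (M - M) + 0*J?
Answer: 18900194/3 ≈ 6.3001e+6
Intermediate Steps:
J = 3 (J = -3*(-1) = 3)
F(M) = -2/3 (F(M) = 2/(-3 + ((M - M) + 0*3)) = 2/(-3 + (0 + 0)) = 2/(-3 + 0) = 2/(-3) = 2*(-1/3) = -2/3)
(571 + 1933)*(1709 + 807) - F(18) = (571 + 1933)*(1709 + 807) - 1*(-2/3) = 2504*2516 + 2/3 = 6300064 + 2/3 = 18900194/3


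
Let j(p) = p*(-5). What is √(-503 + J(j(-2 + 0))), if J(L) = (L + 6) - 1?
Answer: 2*I*√122 ≈ 22.091*I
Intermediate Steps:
j(p) = -5*p
J(L) = 5 + L (J(L) = (6 + L) - 1 = 5 + L)
√(-503 + J(j(-2 + 0))) = √(-503 + (5 - 5*(-2 + 0))) = √(-503 + (5 - 5*(-2))) = √(-503 + (5 + 10)) = √(-503 + 15) = √(-488) = 2*I*√122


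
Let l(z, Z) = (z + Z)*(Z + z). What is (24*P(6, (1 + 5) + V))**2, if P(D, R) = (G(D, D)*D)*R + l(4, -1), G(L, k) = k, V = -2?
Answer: 13483584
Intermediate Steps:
l(z, Z) = (Z + z)**2 (l(z, Z) = (Z + z)*(Z + z) = (Z + z)**2)
P(D, R) = 9 + R*D**2 (P(D, R) = (D*D)*R + (-1 + 4)**2 = D**2*R + 3**2 = R*D**2 + 9 = 9 + R*D**2)
(24*P(6, (1 + 5) + V))**2 = (24*(9 + ((1 + 5) - 2)*6**2))**2 = (24*(9 + (6 - 2)*36))**2 = (24*(9 + 4*36))**2 = (24*(9 + 144))**2 = (24*153)**2 = 3672**2 = 13483584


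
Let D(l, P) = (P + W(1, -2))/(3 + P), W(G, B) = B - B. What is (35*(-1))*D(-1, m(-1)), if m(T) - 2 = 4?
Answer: -70/3 ≈ -23.333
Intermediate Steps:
m(T) = 6 (m(T) = 2 + 4 = 6)
W(G, B) = 0
D(l, P) = P/(3 + P) (D(l, P) = (P + 0)/(3 + P) = P/(3 + P))
(35*(-1))*D(-1, m(-1)) = (35*(-1))*(6/(3 + 6)) = -210/9 = -35*⅔ = -70/3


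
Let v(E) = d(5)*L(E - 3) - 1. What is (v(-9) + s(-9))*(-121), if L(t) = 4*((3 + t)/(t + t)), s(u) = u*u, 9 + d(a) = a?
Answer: -8954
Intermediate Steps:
d(a) = -9 + a
s(u) = u²
L(t) = 2*(3 + t)/t (L(t) = 4*((3 + t)/((2*t))) = 4*((3 + t)*(1/(2*t))) = 4*((3 + t)/(2*t)) = 2*(3 + t)/t)
v(E) = -9 - 24/(-3 + E) (v(E) = (-9 + 5)*(2 + 6/(E - 3)) - 1 = -4*(2 + 6/(-3 + E)) - 1 = (-8 - 24/(-3 + E)) - 1 = -9 - 24/(-3 + E))
(v(-9) + s(-9))*(-121) = (3*(1 - 3*(-9))/(-3 - 9) + (-9)²)*(-121) = (3*(1 + 27)/(-12) + 81)*(-121) = (3*(-1/12)*28 + 81)*(-121) = (-7 + 81)*(-121) = 74*(-121) = -8954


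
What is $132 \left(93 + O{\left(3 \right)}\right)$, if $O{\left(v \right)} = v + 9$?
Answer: $13860$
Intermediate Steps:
$O{\left(v \right)} = 9 + v$
$132 \left(93 + O{\left(3 \right)}\right) = 132 \left(93 + \left(9 + 3\right)\right) = 132 \left(93 + 12\right) = 132 \cdot 105 = 13860$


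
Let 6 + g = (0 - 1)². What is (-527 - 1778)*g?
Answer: 11525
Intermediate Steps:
g = -5 (g = -6 + (0 - 1)² = -6 + (-1)² = -6 + 1 = -5)
(-527 - 1778)*g = (-527 - 1778)*(-5) = -2305*(-5) = 11525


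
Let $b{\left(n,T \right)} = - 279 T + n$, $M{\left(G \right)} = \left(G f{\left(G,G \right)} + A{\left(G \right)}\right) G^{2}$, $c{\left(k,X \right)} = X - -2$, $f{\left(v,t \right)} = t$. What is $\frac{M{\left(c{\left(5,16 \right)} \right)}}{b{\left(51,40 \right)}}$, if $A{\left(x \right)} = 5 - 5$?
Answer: $- \frac{34992}{3703} \approx -9.4496$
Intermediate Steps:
$c{\left(k,X \right)} = 2 + X$ ($c{\left(k,X \right)} = X + 2 = 2 + X$)
$A{\left(x \right)} = 0$
$M{\left(G \right)} = G^{4}$ ($M{\left(G \right)} = \left(G G + 0\right) G^{2} = \left(G^{2} + 0\right) G^{2} = G^{2} G^{2} = G^{4}$)
$b{\left(n,T \right)} = n - 279 T$
$\frac{M{\left(c{\left(5,16 \right)} \right)}}{b{\left(51,40 \right)}} = \frac{\left(2 + 16\right)^{4}}{51 - 11160} = \frac{18^{4}}{51 - 11160} = \frac{104976}{-11109} = 104976 \left(- \frac{1}{11109}\right) = - \frac{34992}{3703}$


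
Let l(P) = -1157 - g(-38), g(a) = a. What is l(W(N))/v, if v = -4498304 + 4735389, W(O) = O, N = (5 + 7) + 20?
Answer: -1119/237085 ≈ -0.0047198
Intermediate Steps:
N = 32 (N = 12 + 20 = 32)
l(P) = -1119 (l(P) = -1157 - 1*(-38) = -1157 + 38 = -1119)
v = 237085
l(W(N))/v = -1119/237085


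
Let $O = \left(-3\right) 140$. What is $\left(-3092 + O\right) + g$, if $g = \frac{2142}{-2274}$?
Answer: $- \frac{1331405}{379} \approx -3512.9$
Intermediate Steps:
$g = - \frac{357}{379}$ ($g = 2142 \left(- \frac{1}{2274}\right) = - \frac{357}{379} \approx -0.94195$)
$O = -420$
$\left(-3092 + O\right) + g = \left(-3092 - 420\right) - \frac{357}{379} = -3512 - \frac{357}{379} = - \frac{1331405}{379}$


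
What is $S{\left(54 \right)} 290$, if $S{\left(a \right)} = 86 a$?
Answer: $1346760$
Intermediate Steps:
$S{\left(54 \right)} 290 = 86 \cdot 54 \cdot 290 = 4644 \cdot 290 = 1346760$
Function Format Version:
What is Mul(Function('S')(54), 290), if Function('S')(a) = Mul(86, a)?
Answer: 1346760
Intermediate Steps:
Mul(Function('S')(54), 290) = Mul(Mul(86, 54), 290) = Mul(4644, 290) = 1346760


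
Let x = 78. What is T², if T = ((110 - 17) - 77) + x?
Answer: 8836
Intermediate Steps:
T = 94 (T = ((110 - 17) - 77) + 78 = (93 - 77) + 78 = 16 + 78 = 94)
T² = 94² = 8836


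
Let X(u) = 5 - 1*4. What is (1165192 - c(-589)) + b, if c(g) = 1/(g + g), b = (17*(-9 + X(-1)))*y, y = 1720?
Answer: 1097038417/1178 ≈ 9.3127e+5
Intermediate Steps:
X(u) = 1 (X(u) = 5 - 4 = 1)
b = -233920 (b = (17*(-9 + 1))*1720 = (17*(-8))*1720 = -136*1720 = -233920)
c(g) = 1/(2*g)
(1165192 - c(-589)) + b = (1165192 - 1/(2*(-589))) - 233920 = (1165192 - (-1)/(2*589)) - 233920 = (1165192 - 1*(-1/1178)) - 233920 = (1165192 + 1/1178) - 233920 = 1372596177/1178 - 233920 = 1097038417/1178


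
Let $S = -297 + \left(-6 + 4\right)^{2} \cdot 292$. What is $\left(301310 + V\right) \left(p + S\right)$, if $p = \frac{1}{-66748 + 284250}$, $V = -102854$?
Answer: $\frac{18798173344404}{108751} \approx 1.7286 \cdot 10^{8}$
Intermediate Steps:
$p = \frac{1}{217502} \approx 4.5977 \cdot 10^{-6}$
$S = 871$ ($S = -297 + \left(-2\right)^{2} \cdot 292 = -297 + 4 \cdot 292 = -297 + 1168 = 871$)
$\left(301310 + V\right) \left(p + S\right) = \left(301310 - 102854\right) \left(\frac{1}{217502} + 871\right) = 198456 \cdot \frac{189444243}{217502} = \frac{18798173344404}{108751}$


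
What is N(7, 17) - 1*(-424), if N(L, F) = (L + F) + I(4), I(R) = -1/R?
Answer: 1791/4 ≈ 447.75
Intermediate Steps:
N(L, F) = -1/4 + F + L (N(L, F) = (L + F) - 1/4 = (F + L) - 1*1/4 = (F + L) - 1/4 = -1/4 + F + L)
N(7, 17) - 1*(-424) = (-1/4 + 17 + 7) - 1*(-424) = 95/4 + 424 = 1791/4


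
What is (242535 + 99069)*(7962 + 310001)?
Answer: 108617432652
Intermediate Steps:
(242535 + 99069)*(7962 + 310001) = 341604*317963 = 108617432652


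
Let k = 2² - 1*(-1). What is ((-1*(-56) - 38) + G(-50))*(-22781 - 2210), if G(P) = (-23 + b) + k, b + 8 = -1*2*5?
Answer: 449838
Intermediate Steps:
b = -18 (b = -8 - 1*2*5 = -8 - 2*5 = -8 - 10 = -18)
k = 5 (k = 4 + 1 = 5)
G(P) = -36 (G(P) = (-23 - 18) + 5 = -41 + 5 = -36)
((-1*(-56) - 38) + G(-50))*(-22781 - 2210) = ((-1*(-56) - 38) - 36)*(-22781 - 2210) = ((56 - 38) - 36)*(-24991) = (18 - 36)*(-24991) = -18*(-24991) = 449838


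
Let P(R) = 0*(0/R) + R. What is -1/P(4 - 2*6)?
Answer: ⅛ ≈ 0.12500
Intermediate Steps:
P(R) = R (P(R) = 0*0 + R = 0 + R = R)
-1/P(4 - 2*6) = -1/(4 - 2*6) = -1/(4 - 12) = -1/(-8) = -1*(-⅛) = ⅛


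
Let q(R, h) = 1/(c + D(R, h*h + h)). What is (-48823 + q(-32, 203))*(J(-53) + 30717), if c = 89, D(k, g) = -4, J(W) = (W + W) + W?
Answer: -126814294332/85 ≈ -1.4919e+9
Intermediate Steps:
J(W) = 3*W (J(W) = 2*W + W = 3*W)
q(R, h) = 1/85 (q(R, h) = 1/(89 - 4) = 1/85)
(-48823 + q(-32, 203))*(J(-53) + 30717) = (-48823 + 1/85)*(3*(-53) + 30717) = -4149954*(-159 + 30717)/85 = -4149954/85*30558 = -126814294332/85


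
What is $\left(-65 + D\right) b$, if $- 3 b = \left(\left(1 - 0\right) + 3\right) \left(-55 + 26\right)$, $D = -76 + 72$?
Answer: $-2668$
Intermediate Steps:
$D = -4$
$b = \frac{116}{3}$ ($b = - \frac{\left(\left(1 - 0\right) + 3\right) \left(-55 + 26\right)}{3} = - \frac{\left(\left(1 + 0\right) + 3\right) \left(-29\right)}{3} = - \frac{\left(1 + 3\right) \left(-29\right)}{3} = - \frac{4 \left(-29\right)}{3} = \left(- \frac{1}{3}\right) \left(-116\right) = \frac{116}{3} \approx 38.667$)
$\left(-65 + D\right) b = \left(-65 - 4\right) \frac{116}{3} = \left(-69\right) \frac{116}{3} = -2668$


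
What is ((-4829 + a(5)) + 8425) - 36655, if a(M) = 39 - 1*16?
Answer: -33036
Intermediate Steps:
a(M) = 23 (a(M) = 39 - 16 = 23)
((-4829 + a(5)) + 8425) - 36655 = ((-4829 + 23) + 8425) - 36655 = (-4806 + 8425) - 36655 = 3619 - 36655 = -33036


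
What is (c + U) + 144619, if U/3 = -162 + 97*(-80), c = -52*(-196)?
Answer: 131045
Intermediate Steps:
c = 10192
U = -23766 (U = 3*(-162 + 97*(-80)) = 3*(-162 - 7760) = 3*(-7922) = -23766)
(c + U) + 144619 = (10192 - 23766) + 144619 = -13574 + 144619 = 131045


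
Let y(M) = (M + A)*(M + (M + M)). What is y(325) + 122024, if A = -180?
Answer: 263399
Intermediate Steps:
y(M) = 3*M*(-180 + M) (y(M) = (M - 180)*(M + (M + M)) = (-180 + M)*(M + 2*M) = (-180 + M)*(3*M) = 3*M*(-180 + M))
y(325) + 122024 = 3*325*(-180 + 325) + 122024 = 3*325*145 + 122024 = 141375 + 122024 = 263399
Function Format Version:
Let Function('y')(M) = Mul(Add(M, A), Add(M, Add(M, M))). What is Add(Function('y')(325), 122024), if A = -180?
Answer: 263399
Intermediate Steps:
Function('y')(M) = Mul(3, M, Add(-180, M)) (Function('y')(M) = Mul(Add(M, -180), Add(M, Add(M, M))) = Mul(Add(-180, M), Add(M, Mul(2, M))) = Mul(Add(-180, M), Mul(3, M)) = Mul(3, M, Add(-180, M)))
Add(Function('y')(325), 122024) = Add(Mul(3, 325, Add(-180, 325)), 122024) = Add(Mul(3, 325, 145), 122024) = Add(141375, 122024) = 263399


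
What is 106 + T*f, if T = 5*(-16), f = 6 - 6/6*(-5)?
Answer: -774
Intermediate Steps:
f = 11 (f = 6 - 6*⅙*(-5) = 6 - 1*(-5) = 6 + 5 = 11)
T = -80
106 + T*f = 106 - 80*11 = 106 - 880 = -774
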